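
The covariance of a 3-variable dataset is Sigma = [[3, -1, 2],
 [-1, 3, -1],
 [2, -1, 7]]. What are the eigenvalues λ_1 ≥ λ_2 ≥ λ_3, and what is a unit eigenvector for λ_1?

Step 1 — characteristic polynomial p(λ) = det(λI - Sigma) = λ³ - tr·λ² + c_1·λ - det, where tr = trace, c_1 = sum of the principal 2×2 minors, det = det(Sigma):
  tr = 3 + 3 + 7 = 13,
  c_1 = (3·3 - (-1)²) + (3·7 - (2)²) + (3·7 - (-1)²) = 8 + 17 + 20 = 45,
  det = 3·(3·7 - (-1)²) - (-1)·((-1)·7 - (-1)·(2)) + (2)·((-1)·(-1) - 3·(2)) = 3·(20) - (-1)·(-5) + (2)·(-5) = 45.
  So p(λ) = λ³ - 13λ² + 45λ - 45.
Step 2 — look for an integer root (rational root theorem: any rational root is an integer divisor of 45). Testing λ = 3:
  p(3) = 27 - 117 + 135 - 45 = 0  ✓
  Dividing out (λ - 3): p(λ) = (λ - 3)(λ² - 10λ + 15).
Step 3 — remaining eigenvalues from the quadratic λ² - 10λ + 15 = 0:
  Δ = 10² - 4·15 = 100 - 60 = 40,  λ = (10 ± √40)/2 = (10 ± 6.3246)/2 ≈ 8.1623 or 1.8377.
  Sorted: λ_1 = 8.1623,  λ_2 = 3,  λ_3 = 1.8377  (check: sum = 13 = tr ✓).

Step 4 — unit eigenvector for λ_1 ≈ 8.1623: v spans the null space of (Sigma - λ_1 I), whose rows are
  r_1 = (-5.1623, -1, 2),  r_2 = (-1, -5.1623, -1),  r_3 = (2, -1, -1.1623).
  v is orthogonal to every row, so take v ∝ r_1 × r_2 = ((-1)·(-1) - (2)·(-5.1623), (2)·(-1) - (-5.1623)·(-1), (-5.1623)·(-5.1623) - (-1)·(-1)) ≈ (11.3246, -7.1623, 25.6491).
  Let u = (11.3246, -7.1623, 25.6491).
  ||u|| = √((11.3246)² + (-7.1623)² + (25.6491)²) = √(837.4207) ≈ 28.9382,  v_1 = u/||u|| ≈ (0.3913, -0.2475, 0.8863) (||v_1|| = 1).

λ_1 = 8.1623,  λ_2 = 3,  λ_3 = 1.8377;  v_1 ≈ (0.3913, -0.2475, 0.8863)


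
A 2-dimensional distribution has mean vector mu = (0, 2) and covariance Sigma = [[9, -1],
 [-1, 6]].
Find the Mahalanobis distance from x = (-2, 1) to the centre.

Step 1 — centre the observation: (x - mu) = (-2, -1).

Step 2 — invert Sigma. det(Sigma) = 9·6 - (-1)² = 53.
  Sigma^{-1} = (1/det) · [[d, -b], [-b, a]] = [[0.1132, 0.0189],
 [0.0189, 0.1698]].

Step 3 — form the quadratic (x - mu)^T · Sigma^{-1} · (x - mu):
  Sigma^{-1} · (x - mu) = (-0.2453, -0.2075).
  (x - mu)^T · [Sigma^{-1} · (x - mu)] = (-2)·(-0.2453) + (-1)·(-0.2075) = 0.6981.

Step 4 — take square root: d = √(0.6981) ≈ 0.8355.

d(x, mu) = √(0.6981) ≈ 0.8355


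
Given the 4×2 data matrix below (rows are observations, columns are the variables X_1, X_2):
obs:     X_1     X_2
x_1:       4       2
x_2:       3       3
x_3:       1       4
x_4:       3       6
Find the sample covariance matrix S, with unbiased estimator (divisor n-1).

Step 1 — column means:
  mean(X_1) = (4 + 3 + 1 + 3) / 4 = 11/4 = 2.75
  mean(X_2) = (2 + 3 + 4 + 6) / 4 = 15/4 = 3.75

Step 2 — sample covariance S[i,j] = (1/(n-1)) · Σ_k (x_{k,i} - mean_i) · (x_{k,j} - mean_j), with n-1 = 3.
  S[X_1,X_1] = ((1.25)·(1.25) + (0.25)·(0.25) + (-1.75)·(-1.75) + (0.25)·(0.25)) / 3 = 4.75/3 = 1.5833
  S[X_1,X_2] = ((1.25)·(-1.75) + (0.25)·(-0.75) + (-1.75)·(0.25) + (0.25)·(2.25)) / 3 = -2.25/3 = -0.75
  S[X_2,X_2] = ((-1.75)·(-1.75) + (-0.75)·(-0.75) + (0.25)·(0.25) + (2.25)·(2.25)) / 3 = 8.75/3 = 2.9167

S is symmetric (S[j,i] = S[i,j]). Assembling:

S = [[1.5833, -0.75],
 [-0.75, 2.9167]]


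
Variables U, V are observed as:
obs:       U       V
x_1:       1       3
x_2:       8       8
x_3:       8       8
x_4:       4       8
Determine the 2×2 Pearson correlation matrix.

Step 1 — column means:
  mean(U) = (1 + 8 + 8 + 4) / 4 = 21/4 = 5.25
  mean(V) = (3 + 8 + 8 + 8) / 4 = 27/4 = 6.75

Step 2 — sample variances and covariances s[i,j] = (1/(n-1)) · Σ_k (x_{k,i} - mean_i) · (x_{k,j} - mean_j), with n-1 = 3:
  s[U,U] = ((-4.25)·(-4.25) + (2.75)·(2.75) + (2.75)·(2.75) + (-1.25)·(-1.25)) / 3 = 34.75/3 = 11.5833
  s[U,V] = ((-4.25)·(-3.75) + (2.75)·(1.25) + (2.75)·(1.25) + (-1.25)·(1.25)) / 3 = 21.25/3 = 7.0833
  s[V,V] = ((-3.75)·(-3.75) + (1.25)·(1.25) + (1.25)·(1.25) + (1.25)·(1.25)) / 3 = 18.75/3 = 6.25
  Sample standard deviations s_i = √(s[i,i]):
  s(U) = √(11.5833) = 3.4034
  s(V) = √(6.25) = 2.5

Step 3 — r_{ij} = s_{ij} / (s_i · s_j):
  r[U,U] = 1 (diagonal).
  r[U,V] = 7.0833 / (3.4034 · 2.5) = 7.0833 / 8.5086 = 0.8325
  r[V,V] = 1 (diagonal).

R is symmetric with unit diagonal. Assembling:

R = [[1, 0.8325],
 [0.8325, 1]]


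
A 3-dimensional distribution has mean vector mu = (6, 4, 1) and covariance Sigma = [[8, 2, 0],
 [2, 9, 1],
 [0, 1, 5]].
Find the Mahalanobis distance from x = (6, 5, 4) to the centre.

Step 1 — centre the observation: (x - mu) = (0, 1, 3).

Step 2 — invert Sigma (cofactor / det for 3×3, or solve directly):
  Sigma^{-1} = [[0.1325, -0.0301, 0.006],
 [-0.0301, 0.1205, -0.0241],
 [0.006, -0.0241, 0.2048]].

Step 3 — form the quadratic (x - mu)^T · Sigma^{-1} · (x - mu):
  Sigma^{-1} · (x - mu) = (-0.012, 0.0482, 0.5904).
  (x - mu)^T · [Sigma^{-1} · (x - mu)] = (0)·(-0.012) + (1)·(0.0482) + (3)·(0.5904) = 1.8193.

Step 4 — take square root: d = √(1.8193) ≈ 1.3488.

d(x, mu) = √(1.8193) ≈ 1.3488


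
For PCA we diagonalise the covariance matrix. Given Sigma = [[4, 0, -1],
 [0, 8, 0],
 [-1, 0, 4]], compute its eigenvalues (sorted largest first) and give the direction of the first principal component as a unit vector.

Step 1 — characteristic polynomial p(λ) = det(λI - Sigma) = λ³ - tr·λ² + c_1·λ - det, where tr = trace, c_1 = sum of the principal 2×2 minors, det = det(Sigma):
  tr = 4 + 8 + 4 = 16,
  c_1 = (4·8 - (0)²) + (4·4 - (-1)²) + (8·4 - (0)²) = 32 + 15 + 32 = 79,
  det = 4·(8·4 - (0)²) - (0)·((0)·4 - (0)·(-1)) + (-1)·((0)·(0) - 8·(-1)) = 4·(32) - (0)·(0) + (-1)·(8) = 120.
  So p(λ) = λ³ - 16λ² + 79λ - 120.
Step 2 — look for an integer root (rational root theorem: any rational root is an integer divisor of 120). Testing λ = 3:
  p(3) = 27 - 144 + 237 - 120 = 0  ✓
  Dividing out (λ - 3): p(λ) = (λ - 3)(λ² - 13λ + 40).
Step 3 — remaining eigenvalues from the quadratic λ² - 13λ + 40 = 0:
  Δ = 13² - 4·40 = 169 - 160 = 9,  λ = (13 ± √9)/2 = (13 ± 3)/2 = 8 or 5.
  Sorted: λ_1 = 8,  λ_2 = 5,  λ_3 = 3  (check: sum = 16 = tr ✓).

Step 4 — unit eigenvector for λ_1 = 8: v spans the null space of (Sigma - λ_1 I), whose rows are
  r_1 = (-4, 0, -1),  r_2 = (0, 0, 0),  r_3 = (-1, 0, -4).
  v is orthogonal to every row, so take v ∝ r_1 × r_3 = ((0)·(-4) - (-1)·(0), (-1)·(-1) - (-4)·(-4), (-4)·(0) - (0)·(-1)) = (0, -15, 0).
  Rescale (divide by 15; multiply by -1 so the first nonzero entry is positive): u = (0, 1, 0).
  ||u|| = √((0)² + (1)² + (0)²) = √(1) = 1,  v_1 = u/||u|| ≈ (0, 1, 0) (||v_1|| = 1).

λ_1 = 8,  λ_2 = 5,  λ_3 = 3;  v_1 ≈ (0, 1, 0)


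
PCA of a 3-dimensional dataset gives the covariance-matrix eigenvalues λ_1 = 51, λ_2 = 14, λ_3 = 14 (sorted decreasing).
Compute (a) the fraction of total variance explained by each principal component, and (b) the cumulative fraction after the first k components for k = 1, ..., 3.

Step 1 — total variance = trace(Sigma) = Σ λ_i = 51 + 14 + 14 = 79.

Step 2 — fraction explained by component i = λ_i / Σ λ:
  PC1: 51/79 = 0.6456
  PC2: 14/79 = 0.1772
  PC3: 14/79 = 0.1772

Step 3 — cumulative fraction after k components = (λ_1 + ... + λ_k) / Σ λ:
  k = 1: 51/79 = 0.6456
  k = 2: (51 + 14)/79 = 65/79 = 0.8228
  k = 3: (51 + 14 + 14)/79 = 79/79 = 1

Summary (fraction, with percent):

explained: PC1 0.6456 (64.56%), PC2 0.1772 (17.72%), PC3 0.1772 (17.72%);  cumulative: 0.6456, 0.8228, 1


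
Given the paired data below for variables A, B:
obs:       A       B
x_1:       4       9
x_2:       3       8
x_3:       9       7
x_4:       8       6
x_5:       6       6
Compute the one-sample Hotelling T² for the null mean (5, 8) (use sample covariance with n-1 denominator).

Step 1 — sample mean vector:
  mean(A) = (4 + 3 + 9 + 8 + 6) / 5 = 30/5 = 6
  mean(B) = (9 + 8 + 7 + 6 + 6) / 5 = 36/5 = 7.2
  x̄ = (6, 7.2),  deviation x̄ - mu_0 = (6, 7.2) - (5, 8) = (1, -0.8).

Step 2 — sample covariance matrix, S[i,j] = (1/(n-1)) · Σ_k (x_{k,i} - mean_i) · (x_{k,j} - mean_j), divisor n-1 = 4:
  S[A,A] = ((-2)·(-2) + (-3)·(-3) + (3)·(3) + (2)·(2) + (0)·(0)) / 4 = 26/4 = 6.5
  S[A,B] = ((-2)·(1.8) + (-3)·(0.8) + (3)·(-0.2) + (2)·(-1.2) + (0)·(-1.2)) / 4 = -9/4 = -2.25
  S[B,B] = ((1.8)·(1.8) + (0.8)·(0.8) + (-0.2)·(-0.2) + (-1.2)·(-1.2) + (-1.2)·(-1.2)) / 4 = 6.8/4 = 1.7
  S = [[6.5, -2.25],
 [-2.25, 1.7]].

Step 3 — invert S. det(S) = 6.5·1.7 - (-2.25)² = 5.9875.
  S^{-1} = (1/det) · [[d, -b], [-b, a]] = [[0.2839, 0.3758],
 [0.3758, 1.0856]].

Step 4 — quadratic form (x̄ - mu_0)^T · S^{-1} · (x̄ - mu_0):
  S^{-1} · (x̄ - mu_0) = (-0.0167, -0.4927),
  (x̄ - mu_0)^T · [...] = (1)·(-0.0167) + (-0.8)·(-0.4927) = 0.3775.

Step 5 — scale by n: T² = 5 · 0.3775 = 1.8873.

T² ≈ 1.8873


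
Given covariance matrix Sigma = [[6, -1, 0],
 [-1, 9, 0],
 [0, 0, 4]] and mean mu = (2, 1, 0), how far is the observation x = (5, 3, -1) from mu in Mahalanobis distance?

Step 1 — centre the observation: (x - mu) = (3, 2, -1).

Step 2 — invert Sigma (cofactor / det for 3×3, or solve directly):
  Sigma^{-1} = [[0.1698, 0.0189, 0],
 [0.0189, 0.1132, 0],
 [0, 0, 0.25]].

Step 3 — form the quadratic (x - mu)^T · Sigma^{-1} · (x - mu):
  Sigma^{-1} · (x - mu) = (0.5472, 0.283, -0.25).
  (x - mu)^T · [Sigma^{-1} · (x - mu)] = (3)·(0.5472) + (2)·(0.283) + (-1)·(-0.25) = 2.4575.

Step 4 — take square root: d = √(2.4575) ≈ 1.5677.

d(x, mu) = √(2.4575) ≈ 1.5677


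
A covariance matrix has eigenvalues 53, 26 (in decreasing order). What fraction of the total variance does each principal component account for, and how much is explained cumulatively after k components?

Step 1 — total variance = trace(Sigma) = Σ λ_i = 53 + 26 = 79.

Step 2 — fraction explained by component i = λ_i / Σ λ:
  PC1: 53/79 = 0.6709
  PC2: 26/79 = 0.3291

Step 3 — cumulative fraction after k components = (λ_1 + ... + λ_k) / Σ λ:
  k = 1: 53/79 = 0.6709
  k = 2: (53 + 26)/79 = 79/79 = 1

Summary (fraction, with percent):

explained: PC1 0.6709 (67.09%), PC2 0.3291 (32.91%);  cumulative: 0.6709, 1


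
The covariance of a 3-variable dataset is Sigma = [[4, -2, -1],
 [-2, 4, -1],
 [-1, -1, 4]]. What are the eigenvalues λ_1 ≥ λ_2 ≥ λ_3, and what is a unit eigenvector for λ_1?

Step 1 — characteristic polynomial p(λ) = det(λI - Sigma) = λ³ - tr·λ² + c_1·λ - det, where tr = trace, c_1 = sum of the principal 2×2 minors, det = det(Sigma):
  tr = 4 + 4 + 4 = 12,
  c_1 = (4·4 - (-2)²) + (4·4 - (-1)²) + (4·4 - (-1)²) = 12 + 15 + 15 = 42,
  det = 4·(4·4 - (-1)²) - (-2)·((-2)·4 - (-1)·(-1)) + (-1)·((-2)·(-1) - 4·(-1)) = 4·(15) - (-2)·(-9) + (-1)·(6) = 36.
  So p(λ) = λ³ - 12λ² + 42λ - 36.
Step 2 — look for an integer root (rational root theorem: any rational root is an integer divisor of 36). Testing λ = 6:
  p(6) = 216 - 432 + 252 - 36 = 0  ✓
  Dividing out (λ - 6): p(λ) = (λ - 6)(λ² - 6λ + 6).
Step 3 — remaining eigenvalues from the quadratic λ² - 6λ + 6 = 0:
  Δ = 6² - 4·6 = 36 - 24 = 12,  λ = (6 ± √12)/2 = (6 ± 3.4641)/2 ≈ 4.7321 or 1.2679.
  Sorted: λ_1 = 6,  λ_2 = 4.7321,  λ_3 = 1.2679  (check: sum = 12 = tr ✓).

Step 4 — unit eigenvector for λ_1 = 6: v spans the null space of (Sigma - λ_1 I), whose rows are
  r_1 = (-2, -2, -1),  r_2 = (-2, -2, -1),  r_3 = (-1, -1, -2).
  v is orthogonal to every row, so take v ∝ r_1 × r_3 = ((-2)·(-2) - (-1)·(-1), (-1)·(-1) - (-2)·(-2), (-2)·(-1) - (-2)·(-1)) = (3, -3, 0).
  Rescale (divide by 3): u = (1, -1, 0).
  ||u|| = √((1)² + (-1)² + (0)²) = √(2) ≈ 1.4142,  v_1 = u/||u|| ≈ (0.7071, -0.7071, 0) (||v_1|| = 1).

λ_1 = 6,  λ_2 = 4.7321,  λ_3 = 1.2679;  v_1 ≈ (0.7071, -0.7071, 0)


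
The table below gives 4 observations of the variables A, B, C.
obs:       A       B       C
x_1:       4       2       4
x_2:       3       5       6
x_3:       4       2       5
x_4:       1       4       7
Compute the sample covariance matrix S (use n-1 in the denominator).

Step 1 — column means:
  mean(A) = (4 + 3 + 4 + 1) / 4 = 12/4 = 3
  mean(B) = (2 + 5 + 2 + 4) / 4 = 13/4 = 3.25
  mean(C) = (4 + 6 + 5 + 7) / 4 = 22/4 = 5.5

Step 2 — sample covariance S[i,j] = (1/(n-1)) · Σ_k (x_{k,i} - mean_i) · (x_{k,j} - mean_j), with n-1 = 3.
  S[A,A] = ((1)·(1) + (0)·(0) + (1)·(1) + (-2)·(-2)) / 3 = 6/3 = 2
  S[A,B] = ((1)·(-1.25) + (0)·(1.75) + (1)·(-1.25) + (-2)·(0.75)) / 3 = -4/3 = -1.3333
  S[A,C] = ((1)·(-1.5) + (0)·(0.5) + (1)·(-0.5) + (-2)·(1.5)) / 3 = -5/3 = -1.6667
  S[B,B] = ((-1.25)·(-1.25) + (1.75)·(1.75) + (-1.25)·(-1.25) + (0.75)·(0.75)) / 3 = 6.75/3 = 2.25
  S[B,C] = ((-1.25)·(-1.5) + (1.75)·(0.5) + (-1.25)·(-0.5) + (0.75)·(1.5)) / 3 = 4.5/3 = 1.5
  S[C,C] = ((-1.5)·(-1.5) + (0.5)·(0.5) + (-0.5)·(-0.5) + (1.5)·(1.5)) / 3 = 5/3 = 1.6667

S is symmetric (S[j,i] = S[i,j]). Assembling:

S = [[2, -1.3333, -1.6667],
 [-1.3333, 2.25, 1.5],
 [-1.6667, 1.5, 1.6667]]


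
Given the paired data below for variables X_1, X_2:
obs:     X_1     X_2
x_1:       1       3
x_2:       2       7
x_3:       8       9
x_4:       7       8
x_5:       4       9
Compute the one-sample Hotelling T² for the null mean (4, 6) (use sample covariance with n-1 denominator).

Step 1 — sample mean vector:
  mean(X_1) = (1 + 2 + 8 + 7 + 4) / 5 = 22/5 = 4.4
  mean(X_2) = (3 + 7 + 9 + 8 + 9) / 5 = 36/5 = 7.2
  x̄ = (4.4, 7.2),  deviation x̄ - mu_0 = (4.4, 7.2) - (4, 6) = (0.4, 1.2).

Step 2 — sample covariance matrix, S[i,j] = (1/(n-1)) · Σ_k (x_{k,i} - mean_i) · (x_{k,j} - mean_j), divisor n-1 = 4:
  S[X_1,X_1] = ((-3.4)·(-3.4) + (-2.4)·(-2.4) + (3.6)·(3.6) + (2.6)·(2.6) + (-0.4)·(-0.4)) / 4 = 37.2/4 = 9.3
  S[X_1,X_2] = ((-3.4)·(-4.2) + (-2.4)·(-0.2) + (3.6)·(1.8) + (2.6)·(0.8) + (-0.4)·(1.8)) / 4 = 22.6/4 = 5.65
  S[X_2,X_2] = ((-4.2)·(-4.2) + (-0.2)·(-0.2) + (1.8)·(1.8) + (0.8)·(0.8) + (1.8)·(1.8)) / 4 = 24.8/4 = 6.2
  S = [[9.3, 5.65],
 [5.65, 6.2]].

Step 3 — invert S. det(S) = 9.3·6.2 - (5.65)² = 25.7375.
  S^{-1} = (1/det) · [[d, -b], [-b, a]] = [[0.2409, -0.2195],
 [-0.2195, 0.3613]].

Step 4 — quadratic form (x̄ - mu_0)^T · S^{-1} · (x̄ - mu_0):
  S^{-1} · (x̄ - mu_0) = (-0.1671, 0.3458),
  (x̄ - mu_0)^T · [...] = (0.4)·(-0.1671) + (1.2)·(0.3458) = 0.3481.

Step 5 — scale by n: T² = 5 · 0.3481 = 1.7407.

T² ≈ 1.7407


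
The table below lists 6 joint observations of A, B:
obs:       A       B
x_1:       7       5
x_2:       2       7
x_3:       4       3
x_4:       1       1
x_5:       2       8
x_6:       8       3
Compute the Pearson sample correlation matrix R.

Step 1 — column means:
  mean(A) = (7 + 2 + 4 + 1 + 2 + 8) / 6 = 24/6 = 4
  mean(B) = (5 + 7 + 3 + 1 + 8 + 3) / 6 = 27/6 = 4.5

Step 2 — sample variances and covariances s[i,j] = (1/(n-1)) · Σ_k (x_{k,i} - mean_i) · (x_{k,j} - mean_j), with n-1 = 5:
  s[A,A] = ((3)·(3) + (-2)·(-2) + (0)·(0) + (-3)·(-3) + (-2)·(-2) + (4)·(4)) / 5 = 42/5 = 8.4
  s[A,B] = ((3)·(0.5) + (-2)·(2.5) + (0)·(-1.5) + (-3)·(-3.5) + (-2)·(3.5) + (4)·(-1.5)) / 5 = -6/5 = -1.2
  s[B,B] = ((0.5)·(0.5) + (2.5)·(2.5) + (-1.5)·(-1.5) + (-3.5)·(-3.5) + (3.5)·(3.5) + (-1.5)·(-1.5)) / 5 = 35.5/5 = 7.1
  Sample standard deviations s_i = √(s[i,i]):
  s(A) = √(8.4) = 2.8983
  s(B) = √(7.1) = 2.6646

Step 3 — r_{ij} = s_{ij} / (s_i · s_j):
  r[A,A] = 1 (diagonal).
  r[A,B] = -1.2 / (2.8983 · 2.6646) = -1.2 / 7.7227 = -0.1554
  r[B,B] = 1 (diagonal).

R is symmetric with unit diagonal. Assembling:

R = [[1, -0.1554],
 [-0.1554, 1]]


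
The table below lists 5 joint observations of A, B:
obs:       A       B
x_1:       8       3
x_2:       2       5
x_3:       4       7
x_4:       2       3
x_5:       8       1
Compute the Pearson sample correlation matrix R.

Step 1 — column means:
  mean(A) = (8 + 2 + 4 + 2 + 8) / 5 = 24/5 = 4.8
  mean(B) = (3 + 5 + 7 + 3 + 1) / 5 = 19/5 = 3.8

Step 2 — sample variances and covariances s[i,j] = (1/(n-1)) · Σ_k (x_{k,i} - mean_i) · (x_{k,j} - mean_j), with n-1 = 4:
  s[A,A] = ((3.2)·(3.2) + (-2.8)·(-2.8) + (-0.8)·(-0.8) + (-2.8)·(-2.8) + (3.2)·(3.2)) / 4 = 36.8/4 = 9.2
  s[A,B] = ((3.2)·(-0.8) + (-2.8)·(1.2) + (-0.8)·(3.2) + (-2.8)·(-0.8) + (3.2)·(-2.8)) / 4 = -15.2/4 = -3.8
  s[B,B] = ((-0.8)·(-0.8) + (1.2)·(1.2) + (3.2)·(3.2) + (-0.8)·(-0.8) + (-2.8)·(-2.8)) / 4 = 20.8/4 = 5.2
  Sample standard deviations s_i = √(s[i,i]):
  s(A) = √(9.2) = 3.0332
  s(B) = √(5.2) = 2.2804

Step 3 — r_{ij} = s_{ij} / (s_i · s_j):
  r[A,A] = 1 (diagonal).
  r[A,B] = -3.8 / (3.0332 · 2.2804) = -3.8 / 6.9166 = -0.5494
  r[B,B] = 1 (diagonal).

R is symmetric with unit diagonal. Assembling:

R = [[1, -0.5494],
 [-0.5494, 1]]


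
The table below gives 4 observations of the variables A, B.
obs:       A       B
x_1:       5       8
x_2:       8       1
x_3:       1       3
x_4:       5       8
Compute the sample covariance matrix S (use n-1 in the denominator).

Step 1 — column means:
  mean(A) = (5 + 8 + 1 + 5) / 4 = 19/4 = 4.75
  mean(B) = (8 + 1 + 3 + 8) / 4 = 20/4 = 5

Step 2 — sample covariance S[i,j] = (1/(n-1)) · Σ_k (x_{k,i} - mean_i) · (x_{k,j} - mean_j), with n-1 = 3.
  S[A,A] = ((0.25)·(0.25) + (3.25)·(3.25) + (-3.75)·(-3.75) + (0.25)·(0.25)) / 3 = 24.75/3 = 8.25
  S[A,B] = ((0.25)·(3) + (3.25)·(-4) + (-3.75)·(-2) + (0.25)·(3)) / 3 = -4/3 = -1.3333
  S[B,B] = ((3)·(3) + (-4)·(-4) + (-2)·(-2) + (3)·(3)) / 3 = 38/3 = 12.6667

S is symmetric (S[j,i] = S[i,j]). Assembling:

S = [[8.25, -1.3333],
 [-1.3333, 12.6667]]


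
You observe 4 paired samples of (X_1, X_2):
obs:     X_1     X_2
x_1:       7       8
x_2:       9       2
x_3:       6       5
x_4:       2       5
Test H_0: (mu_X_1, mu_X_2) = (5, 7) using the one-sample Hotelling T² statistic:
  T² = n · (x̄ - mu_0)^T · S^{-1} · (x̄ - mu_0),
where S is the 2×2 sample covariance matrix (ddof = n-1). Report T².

Step 1 — sample mean vector:
  mean(X_1) = (7 + 9 + 6 + 2) / 4 = 24/4 = 6
  mean(X_2) = (8 + 2 + 5 + 5) / 4 = 20/4 = 5
  x̄ = (6, 5),  deviation x̄ - mu_0 = (6, 5) - (5, 7) = (1, -2).

Step 2 — sample covariance matrix, S[i,j] = (1/(n-1)) · Σ_k (x_{k,i} - mean_i) · (x_{k,j} - mean_j), divisor n-1 = 3:
  S[X_1,X_1] = ((1)·(1) + (3)·(3) + (0)·(0) + (-4)·(-4)) / 3 = 26/3 = 8.6667
  S[X_1,X_2] = ((1)·(3) + (3)·(-3) + (0)·(0) + (-4)·(0)) / 3 = -6/3 = -2
  S[X_2,X_2] = ((3)·(3) + (-3)·(-3) + (0)·(0) + (0)·(0)) / 3 = 18/3 = 6
  S = [[8.6667, -2],
 [-2, 6]].

Step 3 — invert S. det(S) = 8.6667·6 - (-2)² = 48.
  S^{-1} = (1/det) · [[d, -b], [-b, a]] = [[0.125, 0.0417],
 [0.0417, 0.1806]].

Step 4 — quadratic form (x̄ - mu_0)^T · S^{-1} · (x̄ - mu_0):
  S^{-1} · (x̄ - mu_0) = (0.0417, -0.3194),
  (x̄ - mu_0)^T · [...] = (1)·(0.0417) + (-2)·(-0.3194) = 0.6806.

Step 5 — scale by n: T² = 4 · 0.6806 = 2.7222.

T² ≈ 2.7222


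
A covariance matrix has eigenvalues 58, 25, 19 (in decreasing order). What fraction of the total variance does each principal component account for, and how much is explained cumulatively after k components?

Step 1 — total variance = trace(Sigma) = Σ λ_i = 58 + 25 + 19 = 102.

Step 2 — fraction explained by component i = λ_i / Σ λ:
  PC1: 58/102 = 0.5686
  PC2: 25/102 = 0.2451
  PC3: 19/102 = 0.1863

Step 3 — cumulative fraction after k components = (λ_1 + ... + λ_k) / Σ λ:
  k = 1: 58/102 = 0.5686
  k = 2: (58 + 25)/102 = 83/102 = 0.8137
  k = 3: (58 + 25 + 19)/102 = 102/102 = 1

Summary (fraction, with percent):

explained: PC1 0.5686 (56.86%), PC2 0.2451 (24.51%), PC3 0.1863 (18.63%);  cumulative: 0.5686, 0.8137, 1


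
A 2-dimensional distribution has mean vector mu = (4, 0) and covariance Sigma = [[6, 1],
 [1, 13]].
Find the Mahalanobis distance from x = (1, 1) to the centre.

Step 1 — centre the observation: (x - mu) = (-3, 1).

Step 2 — invert Sigma. det(Sigma) = 6·13 - (1)² = 77.
  Sigma^{-1} = (1/det) · [[d, -b], [-b, a]] = [[0.1688, -0.013],
 [-0.013, 0.0779]].

Step 3 — form the quadratic (x - mu)^T · Sigma^{-1} · (x - mu):
  Sigma^{-1} · (x - mu) = (-0.5195, 0.1169).
  (x - mu)^T · [Sigma^{-1} · (x - mu)] = (-3)·(-0.5195) + (1)·(0.1169) = 1.6753.

Step 4 — take square root: d = √(1.6753) ≈ 1.2943.

d(x, mu) = √(1.6753) ≈ 1.2943


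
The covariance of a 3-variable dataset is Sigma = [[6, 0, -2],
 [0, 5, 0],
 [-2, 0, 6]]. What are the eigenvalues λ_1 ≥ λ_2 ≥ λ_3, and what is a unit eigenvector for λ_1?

Step 1 — characteristic polynomial p(λ) = det(λI - Sigma) = λ³ - tr·λ² + c_1·λ - det, where tr = trace, c_1 = sum of the principal 2×2 minors, det = det(Sigma):
  tr = 6 + 5 + 6 = 17,
  c_1 = (6·5 - (0)²) + (6·6 - (-2)²) + (5·6 - (0)²) = 30 + 32 + 30 = 92,
  det = 6·(5·6 - (0)²) - (0)·((0)·6 - (0)·(-2)) + (-2)·((0)·(0) - 5·(-2)) = 6·(30) - (0)·(0) + (-2)·(10) = 160.
  So p(λ) = λ³ - 17λ² + 92λ - 160.
Step 2 — look for an integer root (rational root theorem: any rational root is an integer divisor of 160). Testing λ = 4:
  p(4) = 64 - 272 + 368 - 160 = 0  ✓
  Dividing out (λ - 4): p(λ) = (λ - 4)(λ² - 13λ + 40).
Step 3 — remaining eigenvalues from the quadratic λ² - 13λ + 40 = 0:
  Δ = 13² - 4·40 = 169 - 160 = 9,  λ = (13 ± √9)/2 = (13 ± 3)/2 = 8 or 5.
  Sorted: λ_1 = 8,  λ_2 = 5,  λ_3 = 4  (check: sum = 17 = tr ✓).

Step 4 — unit eigenvector for λ_1 = 8: v spans the null space of (Sigma - λ_1 I), whose rows are
  r_1 = (-2, 0, -2),  r_2 = (0, -3, 0),  r_3 = (-2, 0, -2).
  v is orthogonal to every row, so take v ∝ r_1 × r_2 = ((0)·(0) - (-2)·(-3), (-2)·(0) - (-2)·(0), (-2)·(-3) - (0)·(0)) = (-6, 0, 6).
  Rescale (divide by 6; multiply by -1 so the first nonzero entry is positive): u = (1, 0, -1).
  ||u|| = √((1)² + (0)² + (-1)²) = √(2) ≈ 1.4142,  v_1 = u/||u|| ≈ (0.7071, 0, -0.7071) (||v_1|| = 1).

λ_1 = 8,  λ_2 = 5,  λ_3 = 4;  v_1 ≈ (0.7071, 0, -0.7071)


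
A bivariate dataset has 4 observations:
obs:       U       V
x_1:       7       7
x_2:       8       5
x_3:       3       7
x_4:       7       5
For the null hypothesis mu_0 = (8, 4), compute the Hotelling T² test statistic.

Step 1 — sample mean vector:
  mean(U) = (7 + 8 + 3 + 7) / 4 = 25/4 = 6.25
  mean(V) = (7 + 5 + 7 + 5) / 4 = 24/4 = 6
  x̄ = (6.25, 6),  deviation x̄ - mu_0 = (6.25, 6) - (8, 4) = (-1.75, 2).

Step 2 — sample covariance matrix, S[i,j] = (1/(n-1)) · Σ_k (x_{k,i} - mean_i) · (x_{k,j} - mean_j), divisor n-1 = 3:
  S[U,U] = ((0.75)·(0.75) + (1.75)·(1.75) + (-3.25)·(-3.25) + (0.75)·(0.75)) / 3 = 14.75/3 = 4.9167
  S[U,V] = ((0.75)·(1) + (1.75)·(-1) + (-3.25)·(1) + (0.75)·(-1)) / 3 = -5/3 = -1.6667
  S[V,V] = ((1)·(1) + (-1)·(-1) + (1)·(1) + (-1)·(-1)) / 3 = 4/3 = 1.3333
  S = [[4.9167, -1.6667],
 [-1.6667, 1.3333]].

Step 3 — invert S. det(S) = 4.9167·1.3333 - (-1.6667)² = 3.7778.
  S^{-1} = (1/det) · [[d, -b], [-b, a]] = [[0.3529, 0.4412],
 [0.4412, 1.3015]].

Step 4 — quadratic form (x̄ - mu_0)^T · S^{-1} · (x̄ - mu_0):
  S^{-1} · (x̄ - mu_0) = (0.2647, 1.8309),
  (x̄ - mu_0)^T · [...] = (-1.75)·(0.2647) + (2)·(1.8309) = 3.1985.

Step 5 — scale by n: T² = 4 · 3.1985 = 12.7941.

T² ≈ 12.7941


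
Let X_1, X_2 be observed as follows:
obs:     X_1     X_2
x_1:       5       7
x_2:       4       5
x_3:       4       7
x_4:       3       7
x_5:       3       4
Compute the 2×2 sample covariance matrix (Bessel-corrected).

Step 1 — column means:
  mean(X_1) = (5 + 4 + 4 + 3 + 3) / 5 = 19/5 = 3.8
  mean(X_2) = (7 + 5 + 7 + 7 + 4) / 5 = 30/5 = 6

Step 2 — sample covariance S[i,j] = (1/(n-1)) · Σ_k (x_{k,i} - mean_i) · (x_{k,j} - mean_j), with n-1 = 4.
  S[X_1,X_1] = ((1.2)·(1.2) + (0.2)·(0.2) + (0.2)·(0.2) + (-0.8)·(-0.8) + (-0.8)·(-0.8)) / 4 = 2.8/4 = 0.7
  S[X_1,X_2] = ((1.2)·(1) + (0.2)·(-1) + (0.2)·(1) + (-0.8)·(1) + (-0.8)·(-2)) / 4 = 2/4 = 0.5
  S[X_2,X_2] = ((1)·(1) + (-1)·(-1) + (1)·(1) + (1)·(1) + (-2)·(-2)) / 4 = 8/4 = 2

S is symmetric (S[j,i] = S[i,j]). Assembling:

S = [[0.7, 0.5],
 [0.5, 2]]


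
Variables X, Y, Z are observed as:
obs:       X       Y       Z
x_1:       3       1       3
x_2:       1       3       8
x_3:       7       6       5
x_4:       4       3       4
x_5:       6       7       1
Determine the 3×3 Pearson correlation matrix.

Step 1 — column means:
  mean(X) = (3 + 1 + 7 + 4 + 6) / 5 = 21/5 = 4.2
  mean(Y) = (1 + 3 + 6 + 3 + 7) / 5 = 20/5 = 4
  mean(Z) = (3 + 8 + 5 + 4 + 1) / 5 = 21/5 = 4.2

Step 2 — sample variances and covariances s[i,j] = (1/(n-1)) · Σ_k (x_{k,i} - mean_i) · (x_{k,j} - mean_j), with n-1 = 4:
  s[X,X] = ((-1.2)·(-1.2) + (-3.2)·(-3.2) + (2.8)·(2.8) + (-0.2)·(-0.2) + (1.8)·(1.8)) / 4 = 22.8/4 = 5.7
  s[X,Y] = ((-1.2)·(-3) + (-3.2)·(-1) + (2.8)·(2) + (-0.2)·(-1) + (1.8)·(3)) / 4 = 18/4 = 4.5
  s[X,Z] = ((-1.2)·(-1.2) + (-3.2)·(3.8) + (2.8)·(0.8) + (-0.2)·(-0.2) + (1.8)·(-3.2)) / 4 = -14.2/4 = -3.55
  s[Y,Y] = ((-3)·(-3) + (-1)·(-1) + (2)·(2) + (-1)·(-1) + (3)·(3)) / 4 = 24/4 = 6
  s[Y,Z] = ((-3)·(-1.2) + (-1)·(3.8) + (2)·(0.8) + (-1)·(-0.2) + (3)·(-3.2)) / 4 = -8/4 = -2
  s[Z,Z] = ((-1.2)·(-1.2) + (3.8)·(3.8) + (0.8)·(0.8) + (-0.2)·(-0.2) + (-3.2)·(-3.2)) / 4 = 26.8/4 = 6.7
  Sample standard deviations s_i = √(s[i,i]):
  s(X) = √(5.7) = 2.3875
  s(Y) = √(6) = 2.4495
  s(Z) = √(6.7) = 2.5884

Step 3 — r_{ij} = s_{ij} / (s_i · s_j):
  r[X,X] = 1 (diagonal).
  r[X,Y] = 4.5 / (2.3875 · 2.4495) = 4.5 / 5.8481 = 0.7695
  r[X,Z] = -3.55 / (2.3875 · 2.5884) = -3.55 / 6.1798 = -0.5745
  r[Y,Y] = 1 (diagonal).
  r[Y,Z] = -2 / (2.4495 · 2.5884) = -2 / 6.3403 = -0.3154
  r[Z,Z] = 1 (diagonal).

R is symmetric with unit diagonal. Assembling:

R = [[1, 0.7695, -0.5745],
 [0.7695, 1, -0.3154],
 [-0.5745, -0.3154, 1]]


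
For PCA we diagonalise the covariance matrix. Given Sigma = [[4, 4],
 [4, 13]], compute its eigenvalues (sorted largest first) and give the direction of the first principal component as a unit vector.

Step 1 — characteristic polynomial of 2×2 Sigma:
  det(Sigma - λI) = λ² - trace · λ + det = 0.
  trace = 4 + 13 = 17, det = 4·13 - (4)² = 36.
Step 2 — discriminant:
  Δ = trace² - 4·det = 289 - 144 = 145.
Step 3 — eigenvalues:
  λ = (trace ± √Δ)/2 = (17 ± 12.0416)/2,
  λ_1 = 14.5208,  λ_2 = 2.4792.

Step 4 — unit eigenvector for λ_1: solve (Sigma - λ_1 I)v = 0. First row:
  (4 - 14.5208)·v_x + (4)·v_y = 0, i.e. (-10.5208)·v_x + (4)·v_y = 0,
  so v ∝ (b, λ_1 - a) = (4, 10.5208) = u.
  ||u|| = √((4)² + (10.5208)²) = √(126.6872) ≈ 11.2555,
  v_1 = u/||u|| ≈ (0.3554, 0.9347) (||v_1|| = 1).

λ_1 = 14.5208,  λ_2 = 2.4792;  v_1 ≈ (0.3554, 0.9347)


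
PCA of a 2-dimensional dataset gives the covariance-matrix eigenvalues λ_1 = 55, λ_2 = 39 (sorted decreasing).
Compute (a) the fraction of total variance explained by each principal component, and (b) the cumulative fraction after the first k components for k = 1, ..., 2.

Step 1 — total variance = trace(Sigma) = Σ λ_i = 55 + 39 = 94.

Step 2 — fraction explained by component i = λ_i / Σ λ:
  PC1: 55/94 = 0.5851
  PC2: 39/94 = 0.4149

Step 3 — cumulative fraction after k components = (λ_1 + ... + λ_k) / Σ λ:
  k = 1: 55/94 = 0.5851
  k = 2: (55 + 39)/94 = 94/94 = 1

Summary (fraction, with percent):

explained: PC1 0.5851 (58.51%), PC2 0.4149 (41.49%);  cumulative: 0.5851, 1


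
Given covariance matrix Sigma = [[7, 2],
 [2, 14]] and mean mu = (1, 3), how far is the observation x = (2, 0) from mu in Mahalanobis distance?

Step 1 — centre the observation: (x - mu) = (1, -3).

Step 2 — invert Sigma. det(Sigma) = 7·14 - (2)² = 94.
  Sigma^{-1} = (1/det) · [[d, -b], [-b, a]] = [[0.1489, -0.0213],
 [-0.0213, 0.0745]].

Step 3 — form the quadratic (x - mu)^T · Sigma^{-1} · (x - mu):
  Sigma^{-1} · (x - mu) = (0.2128, -0.2447).
  (x - mu)^T · [Sigma^{-1} · (x - mu)] = (1)·(0.2128) + (-3)·(-0.2447) = 0.9468.

Step 4 — take square root: d = √(0.9468) ≈ 0.973.

d(x, mu) = √(0.9468) ≈ 0.973


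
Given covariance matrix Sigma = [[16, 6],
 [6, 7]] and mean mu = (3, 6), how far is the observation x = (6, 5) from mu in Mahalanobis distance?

Step 1 — centre the observation: (x - mu) = (3, -1).

Step 2 — invert Sigma. det(Sigma) = 16·7 - (6)² = 76.
  Sigma^{-1} = (1/det) · [[d, -b], [-b, a]] = [[0.0921, -0.0789],
 [-0.0789, 0.2105]].

Step 3 — form the quadratic (x - mu)^T · Sigma^{-1} · (x - mu):
  Sigma^{-1} · (x - mu) = (0.3553, -0.4474).
  (x - mu)^T · [Sigma^{-1} · (x - mu)] = (3)·(0.3553) + (-1)·(-0.4474) = 1.5132.

Step 4 — take square root: d = √(1.5132) ≈ 1.2301.

d(x, mu) = √(1.5132) ≈ 1.2301


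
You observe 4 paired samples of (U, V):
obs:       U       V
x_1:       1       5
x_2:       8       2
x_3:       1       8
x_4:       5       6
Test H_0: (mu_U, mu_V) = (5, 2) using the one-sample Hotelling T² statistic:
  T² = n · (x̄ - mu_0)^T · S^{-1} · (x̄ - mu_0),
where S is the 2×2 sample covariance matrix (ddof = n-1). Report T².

Step 1 — sample mean vector:
  mean(U) = (1 + 8 + 1 + 5) / 4 = 15/4 = 3.75
  mean(V) = (5 + 2 + 8 + 6) / 4 = 21/4 = 5.25
  x̄ = (3.75, 5.25),  deviation x̄ - mu_0 = (3.75, 5.25) - (5, 2) = (-1.25, 3.25).

Step 2 — sample covariance matrix, S[i,j] = (1/(n-1)) · Σ_k (x_{k,i} - mean_i) · (x_{k,j} - mean_j), divisor n-1 = 3:
  S[U,U] = ((-2.75)·(-2.75) + (4.25)·(4.25) + (-2.75)·(-2.75) + (1.25)·(1.25)) / 3 = 34.75/3 = 11.5833
  S[U,V] = ((-2.75)·(-0.25) + (4.25)·(-3.25) + (-2.75)·(2.75) + (1.25)·(0.75)) / 3 = -19.75/3 = -6.5833
  S[V,V] = ((-0.25)·(-0.25) + (-3.25)·(-3.25) + (2.75)·(2.75) + (0.75)·(0.75)) / 3 = 18.75/3 = 6.25
  S = [[11.5833, -6.5833],
 [-6.5833, 6.25]].

Step 3 — invert S. det(S) = 11.5833·6.25 - (-6.5833)² = 29.0556.
  S^{-1} = (1/det) · [[d, -b], [-b, a]] = [[0.2151, 0.2266],
 [0.2266, 0.3987]].

Step 4 — quadratic form (x̄ - mu_0)^T · S^{-1} · (x̄ - mu_0):
  S^{-1} · (x̄ - mu_0) = (0.4675, 1.0124),
  (x̄ - mu_0)^T · [...] = (-1.25)·(0.4675) + (3.25)·(1.0124) = 2.706.

Step 5 — scale by n: T² = 4 · 2.706 = 10.8241.

T² ≈ 10.8241


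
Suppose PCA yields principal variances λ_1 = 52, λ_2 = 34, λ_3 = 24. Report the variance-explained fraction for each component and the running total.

Step 1 — total variance = trace(Sigma) = Σ λ_i = 52 + 34 + 24 = 110.

Step 2 — fraction explained by component i = λ_i / Σ λ:
  PC1: 52/110 = 0.4727
  PC2: 34/110 = 0.3091
  PC3: 24/110 = 0.2182

Step 3 — cumulative fraction after k components = (λ_1 + ... + λ_k) / Σ λ:
  k = 1: 52/110 = 0.4727
  k = 2: (52 + 34)/110 = 86/110 = 0.7818
  k = 3: (52 + 34 + 24)/110 = 110/110 = 1

Summary (fraction, with percent):

explained: PC1 0.4727 (47.27%), PC2 0.3091 (30.91%), PC3 0.2182 (21.82%);  cumulative: 0.4727, 0.7818, 1


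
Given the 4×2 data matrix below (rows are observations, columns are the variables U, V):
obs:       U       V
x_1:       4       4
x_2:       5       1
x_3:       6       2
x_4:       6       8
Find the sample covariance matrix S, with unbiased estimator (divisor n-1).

Step 1 — column means:
  mean(U) = (4 + 5 + 6 + 6) / 4 = 21/4 = 5.25
  mean(V) = (4 + 1 + 2 + 8) / 4 = 15/4 = 3.75

Step 2 — sample covariance S[i,j] = (1/(n-1)) · Σ_k (x_{k,i} - mean_i) · (x_{k,j} - mean_j), with n-1 = 3.
  S[U,U] = ((-1.25)·(-1.25) + (-0.25)·(-0.25) + (0.75)·(0.75) + (0.75)·(0.75)) / 3 = 2.75/3 = 0.9167
  S[U,V] = ((-1.25)·(0.25) + (-0.25)·(-2.75) + (0.75)·(-1.75) + (0.75)·(4.25)) / 3 = 2.25/3 = 0.75
  S[V,V] = ((0.25)·(0.25) + (-2.75)·(-2.75) + (-1.75)·(-1.75) + (4.25)·(4.25)) / 3 = 28.75/3 = 9.5833

S is symmetric (S[j,i] = S[i,j]). Assembling:

S = [[0.9167, 0.75],
 [0.75, 9.5833]]


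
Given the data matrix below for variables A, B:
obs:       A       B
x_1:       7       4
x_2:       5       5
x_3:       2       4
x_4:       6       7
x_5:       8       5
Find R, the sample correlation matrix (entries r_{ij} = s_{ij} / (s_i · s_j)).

Step 1 — column means:
  mean(A) = (7 + 5 + 2 + 6 + 8) / 5 = 28/5 = 5.6
  mean(B) = (4 + 5 + 4 + 7 + 5) / 5 = 25/5 = 5

Step 2 — sample variances and covariances s[i,j] = (1/(n-1)) · Σ_k (x_{k,i} - mean_i) · (x_{k,j} - mean_j), with n-1 = 4:
  s[A,A] = ((1.4)·(1.4) + (-0.6)·(-0.6) + (-3.6)·(-3.6) + (0.4)·(0.4) + (2.4)·(2.4)) / 4 = 21.2/4 = 5.3
  s[A,B] = ((1.4)·(-1) + (-0.6)·(0) + (-3.6)·(-1) + (0.4)·(2) + (2.4)·(0)) / 4 = 3/4 = 0.75
  s[B,B] = ((-1)·(-1) + (0)·(0) + (-1)·(-1) + (2)·(2) + (0)·(0)) / 4 = 6/4 = 1.5
  Sample standard deviations s_i = √(s[i,i]):
  s(A) = √(5.3) = 2.3022
  s(B) = √(1.5) = 1.2247

Step 3 — r_{ij} = s_{ij} / (s_i · s_j):
  r[A,A] = 1 (diagonal).
  r[A,B] = 0.75 / (2.3022 · 1.2247) = 0.75 / 2.8196 = 0.266
  r[B,B] = 1 (diagonal).

R is symmetric with unit diagonal. Assembling:

R = [[1, 0.266],
 [0.266, 1]]


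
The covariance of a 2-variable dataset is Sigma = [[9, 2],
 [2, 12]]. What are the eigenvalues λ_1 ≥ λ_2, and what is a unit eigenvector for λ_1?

Step 1 — characteristic polynomial of 2×2 Sigma:
  det(Sigma - λI) = λ² - trace · λ + det = 0.
  trace = 9 + 12 = 21, det = 9·12 - (2)² = 104.
Step 2 — discriminant:
  Δ = trace² - 4·det = 441 - 416 = 25.
Step 3 — eigenvalues:
  λ = (trace ± √Δ)/2 = (21 ± 5)/2,
  λ_1 = 13,  λ_2 = 8.

Step 4 — unit eigenvector for λ_1: solve (Sigma - λ_1 I)v = 0. First row:
  (9 - 13)·v_x + (2)·v_y = 0, i.e. (-4)·v_x + (2)·v_y = 0,
  so v ∝ (b, λ_1 - a) = (2, 4) = u.
  ||u|| = √((2)² + (4)²) = √(20) ≈ 4.4721,
  v_1 = u/||u|| ≈ (0.4472, 0.8944) (||v_1|| = 1).

λ_1 = 13,  λ_2 = 8;  v_1 ≈ (0.4472, 0.8944)


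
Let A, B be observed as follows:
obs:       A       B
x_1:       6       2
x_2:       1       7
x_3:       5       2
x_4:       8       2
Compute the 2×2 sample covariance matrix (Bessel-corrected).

Step 1 — column means:
  mean(A) = (6 + 1 + 5 + 8) / 4 = 20/4 = 5
  mean(B) = (2 + 7 + 2 + 2) / 4 = 13/4 = 3.25

Step 2 — sample covariance S[i,j] = (1/(n-1)) · Σ_k (x_{k,i} - mean_i) · (x_{k,j} - mean_j), with n-1 = 3.
  S[A,A] = ((1)·(1) + (-4)·(-4) + (0)·(0) + (3)·(3)) / 3 = 26/3 = 8.6667
  S[A,B] = ((1)·(-1.25) + (-4)·(3.75) + (0)·(-1.25) + (3)·(-1.25)) / 3 = -20/3 = -6.6667
  S[B,B] = ((-1.25)·(-1.25) + (3.75)·(3.75) + (-1.25)·(-1.25) + (-1.25)·(-1.25)) / 3 = 18.75/3 = 6.25

S is symmetric (S[j,i] = S[i,j]). Assembling:

S = [[8.6667, -6.6667],
 [-6.6667, 6.25]]


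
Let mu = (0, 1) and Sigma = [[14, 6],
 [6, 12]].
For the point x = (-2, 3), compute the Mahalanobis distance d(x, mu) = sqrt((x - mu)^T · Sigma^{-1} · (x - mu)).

Step 1 — centre the observation: (x - mu) = (-2, 2).

Step 2 — invert Sigma. det(Sigma) = 14·12 - (6)² = 132.
  Sigma^{-1} = (1/det) · [[d, -b], [-b, a]] = [[0.0909, -0.0455],
 [-0.0455, 0.1061]].

Step 3 — form the quadratic (x - mu)^T · Sigma^{-1} · (x - mu):
  Sigma^{-1} · (x - mu) = (-0.2727, 0.303).
  (x - mu)^T · [Sigma^{-1} · (x - mu)] = (-2)·(-0.2727) + (2)·(0.303) = 1.1515.

Step 4 — take square root: d = √(1.1515) ≈ 1.0731.

d(x, mu) = √(1.1515) ≈ 1.0731


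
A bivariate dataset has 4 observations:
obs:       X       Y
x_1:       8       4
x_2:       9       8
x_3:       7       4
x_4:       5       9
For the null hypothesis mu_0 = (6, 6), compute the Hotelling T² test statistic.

Step 1 — sample mean vector:
  mean(X) = (8 + 9 + 7 + 5) / 4 = 29/4 = 7.25
  mean(Y) = (4 + 8 + 4 + 9) / 4 = 25/4 = 6.25
  x̄ = (7.25, 6.25),  deviation x̄ - mu_0 = (7.25, 6.25) - (6, 6) = (1.25, 0.25).

Step 2 — sample covariance matrix, S[i,j] = (1/(n-1)) · Σ_k (x_{k,i} - mean_i) · (x_{k,j} - mean_j), divisor n-1 = 3:
  S[X,X] = ((0.75)·(0.75) + (1.75)·(1.75) + (-0.25)·(-0.25) + (-2.25)·(-2.25)) / 3 = 8.75/3 = 2.9167
  S[X,Y] = ((0.75)·(-2.25) + (1.75)·(1.75) + (-0.25)·(-2.25) + (-2.25)·(2.75)) / 3 = -4.25/3 = -1.4167
  S[Y,Y] = ((-2.25)·(-2.25) + (1.75)·(1.75) + (-2.25)·(-2.25) + (2.75)·(2.75)) / 3 = 20.75/3 = 6.9167
  S = [[2.9167, -1.4167],
 [-1.4167, 6.9167]].

Step 3 — invert S. det(S) = 2.9167·6.9167 - (-1.4167)² = 18.1667.
  S^{-1} = (1/det) · [[d, -b], [-b, a]] = [[0.3807, 0.078],
 [0.078, 0.1606]].

Step 4 — quadratic form (x̄ - mu_0)^T · S^{-1} · (x̄ - mu_0):
  S^{-1} · (x̄ - mu_0) = (0.4954, 0.1376),
  (x̄ - mu_0)^T · [...] = (1.25)·(0.4954) + (0.25)·(0.1376) = 0.6537.

Step 5 — scale by n: T² = 4 · 0.6537 = 2.6147.

T² ≈ 2.6147


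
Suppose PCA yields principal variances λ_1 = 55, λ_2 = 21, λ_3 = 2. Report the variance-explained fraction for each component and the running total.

Step 1 — total variance = trace(Sigma) = Σ λ_i = 55 + 21 + 2 = 78.

Step 2 — fraction explained by component i = λ_i / Σ λ:
  PC1: 55/78 = 0.7051
  PC2: 21/78 = 0.2692
  PC3: 2/78 = 0.0256

Step 3 — cumulative fraction after k components = (λ_1 + ... + λ_k) / Σ λ:
  k = 1: 55/78 = 0.7051
  k = 2: (55 + 21)/78 = 76/78 = 0.9744
  k = 3: (55 + 21 + 2)/78 = 78/78 = 1

Summary (fraction, with percent):

explained: PC1 0.7051 (70.51%), PC2 0.2692 (26.92%), PC3 0.0256 (2.56%);  cumulative: 0.7051, 0.9744, 1


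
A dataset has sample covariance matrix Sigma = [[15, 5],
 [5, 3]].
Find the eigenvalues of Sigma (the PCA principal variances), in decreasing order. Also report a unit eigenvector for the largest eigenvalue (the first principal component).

Step 1 — characteristic polynomial of 2×2 Sigma:
  det(Sigma - λI) = λ² - trace · λ + det = 0.
  trace = 15 + 3 = 18, det = 15·3 - (5)² = 20.
Step 2 — discriminant:
  Δ = trace² - 4·det = 324 - 80 = 244.
Step 3 — eigenvalues:
  λ = (trace ± √Δ)/2 = (18 ± 15.6205)/2,
  λ_1 = 16.8102,  λ_2 = 1.1898.

Step 4 — unit eigenvector for λ_1: solve (Sigma - λ_1 I)v = 0. First row:
  (15 - 16.8102)·v_x + (5)·v_y = 0, i.e. (-1.8102)·v_x + (5)·v_y = 0,
  so v ∝ (b, λ_1 - a) = (5, 1.8102) = u.
  ||u|| = √((5)² + (1.8102)²) = √(28.277) ≈ 5.3176,
  v_1 = u/||u|| ≈ (0.9403, 0.3404) (||v_1|| = 1).

λ_1 = 16.8102,  λ_2 = 1.1898;  v_1 ≈ (0.9403, 0.3404)


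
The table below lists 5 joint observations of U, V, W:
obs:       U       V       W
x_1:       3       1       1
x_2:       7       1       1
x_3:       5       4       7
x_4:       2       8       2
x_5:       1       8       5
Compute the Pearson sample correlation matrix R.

Step 1 — column means:
  mean(U) = (3 + 7 + 5 + 2 + 1) / 5 = 18/5 = 3.6
  mean(V) = (1 + 1 + 4 + 8 + 8) / 5 = 22/5 = 4.4
  mean(W) = (1 + 1 + 7 + 2 + 5) / 5 = 16/5 = 3.2

Step 2 — sample variances and covariances s[i,j] = (1/(n-1)) · Σ_k (x_{k,i} - mean_i) · (x_{k,j} - mean_j), with n-1 = 4:
  s[U,U] = ((-0.6)·(-0.6) + (3.4)·(3.4) + (1.4)·(1.4) + (-1.6)·(-1.6) + (-2.6)·(-2.6)) / 4 = 23.2/4 = 5.8
  s[U,V] = ((-0.6)·(-3.4) + (3.4)·(-3.4) + (1.4)·(-0.4) + (-1.6)·(3.6) + (-2.6)·(3.6)) / 4 = -25.2/4 = -6.3
  s[U,W] = ((-0.6)·(-2.2) + (3.4)·(-2.2) + (1.4)·(3.8) + (-1.6)·(-1.2) + (-2.6)·(1.8)) / 4 = -3.6/4 = -0.9
  s[V,V] = ((-3.4)·(-3.4) + (-3.4)·(-3.4) + (-0.4)·(-0.4) + (3.6)·(3.6) + (3.6)·(3.6)) / 4 = 49.2/4 = 12.3
  s[V,W] = ((-3.4)·(-2.2) + (-3.4)·(-2.2) + (-0.4)·(3.8) + (3.6)·(-1.2) + (3.6)·(1.8)) / 4 = 15.6/4 = 3.9
  s[W,W] = ((-2.2)·(-2.2) + (-2.2)·(-2.2) + (3.8)·(3.8) + (-1.2)·(-1.2) + (1.8)·(1.8)) / 4 = 28.8/4 = 7.2
  Sample standard deviations s_i = √(s[i,i]):
  s(U) = √(5.8) = 2.4083
  s(V) = √(12.3) = 3.5071
  s(W) = √(7.2) = 2.6833

Step 3 — r_{ij} = s_{ij} / (s_i · s_j):
  r[U,U] = 1 (diagonal).
  r[U,V] = -6.3 / (2.4083 · 3.5071) = -6.3 / 8.4463 = -0.7459
  r[U,W] = -0.9 / (2.4083 · 2.6833) = -0.9 / 6.4622 = -0.1393
  r[V,V] = 1 (diagonal).
  r[V,W] = 3.9 / (3.5071 · 2.6833) = 3.9 / 9.4106 = 0.4144
  r[W,W] = 1 (diagonal).

R is symmetric with unit diagonal. Assembling:

R = [[1, -0.7459, -0.1393],
 [-0.7459, 1, 0.4144],
 [-0.1393, 0.4144, 1]]


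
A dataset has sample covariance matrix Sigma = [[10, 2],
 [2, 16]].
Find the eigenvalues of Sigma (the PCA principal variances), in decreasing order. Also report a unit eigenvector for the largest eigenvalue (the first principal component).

Step 1 — characteristic polynomial of 2×2 Sigma:
  det(Sigma - λI) = λ² - trace · λ + det = 0.
  trace = 10 + 16 = 26, det = 10·16 - (2)² = 156.
Step 2 — discriminant:
  Δ = trace² - 4·det = 676 - 624 = 52.
Step 3 — eigenvalues:
  λ = (trace ± √Δ)/2 = (26 ± 7.2111)/2,
  λ_1 = 16.6056,  λ_2 = 9.3944.

Step 4 — unit eigenvector for λ_1: solve (Sigma - λ_1 I)v = 0. First row:
  (10 - 16.6056)·v_x + (2)·v_y = 0, i.e. (-6.6056)·v_x + (2)·v_y = 0,
  so v ∝ (b, λ_1 - a) = (2, 6.6056) = u.
  ||u|| = √((2)² + (6.6056)²) = √(47.6333) ≈ 6.9017,
  v_1 = u/||u|| ≈ (0.2898, 0.9571) (||v_1|| = 1).

λ_1 = 16.6056,  λ_2 = 9.3944;  v_1 ≈ (0.2898, 0.9571)
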